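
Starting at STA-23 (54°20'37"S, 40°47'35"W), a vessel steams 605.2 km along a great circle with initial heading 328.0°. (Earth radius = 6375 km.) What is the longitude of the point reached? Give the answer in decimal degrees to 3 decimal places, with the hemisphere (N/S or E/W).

STA-23: φ = -54.34361°, λ = -40.79306°
δ = d/R = 605.2/6375 = 0.094933 rad
φ₂ = arcsin(sin φ₁ cos δ + cos φ₁ sin δ cos θ)
   = arcsin(-0.81253·0.99550 + 0.58292·0.09479·0.84805) = -49.64166°
λ₂ = λ₁ + atan2(sin θ sin δ cos φ₁, cos δ − sin φ₁ sin φ₂) = -45.24194°

45.242°W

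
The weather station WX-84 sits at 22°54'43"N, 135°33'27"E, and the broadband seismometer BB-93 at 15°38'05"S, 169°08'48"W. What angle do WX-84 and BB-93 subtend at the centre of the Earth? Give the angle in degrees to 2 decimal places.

WX-84: φ = +22.91194°, λ = +135.55750°
BB-93: φ = -15.63472°, λ = -169.14667°
Δφ = -38.5467°,  Δλ = 55.2958°
a = sin²(Δφ/2) + cos φ₁ cos φ₂ sin²(Δλ/2) = 0.299953
c = 2·arcsin(√a) = 1.159176 rad = 66.4159°

66.42°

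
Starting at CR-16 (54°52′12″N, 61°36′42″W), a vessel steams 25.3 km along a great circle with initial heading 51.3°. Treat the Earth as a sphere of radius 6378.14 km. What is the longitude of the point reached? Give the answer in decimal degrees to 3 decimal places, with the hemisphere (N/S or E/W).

CR-16: φ = +54.87000°, λ = -61.61167°
δ = d/R = 25.3/6378.14 = 0.003967 rad
φ₂ = arcsin(sin φ₁ cos δ + cos φ₁ sin δ cos θ)
   = arcsin(0.81785·0.99999 + 0.57543·0.00397·0.62524) = 55.01171°
λ₂ = λ₁ + atan2(sin θ sin δ cos φ₁, cos δ − sin φ₁ sin φ₂) = -61.30234°

61.302°W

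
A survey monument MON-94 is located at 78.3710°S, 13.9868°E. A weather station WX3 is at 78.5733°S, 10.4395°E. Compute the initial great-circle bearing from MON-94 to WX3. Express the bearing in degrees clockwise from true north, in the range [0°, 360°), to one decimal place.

252.3°

Δλ = -3.5473°
y = sin Δλ · cos φ₂ = -0.012258
x = cos φ₁ sin φ₂ − sin φ₁ cos φ₂ cos Δλ = -0.003903
θ = atan2(y, x) = -107.6601° → 252.3399° (mod 360°)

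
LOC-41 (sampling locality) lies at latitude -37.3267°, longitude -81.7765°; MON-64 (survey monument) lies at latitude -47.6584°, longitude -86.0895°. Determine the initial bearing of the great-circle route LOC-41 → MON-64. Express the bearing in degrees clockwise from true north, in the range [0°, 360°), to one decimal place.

195.7°

Δλ = -4.3130°
y = sin Δλ · cos φ₂ = -0.050654
x = cos φ₁ sin φ₂ − sin φ₁ cos φ₂ cos Δλ = -0.180503
θ = atan2(y, x) = -164.3244° → 195.6756° (mod 360°)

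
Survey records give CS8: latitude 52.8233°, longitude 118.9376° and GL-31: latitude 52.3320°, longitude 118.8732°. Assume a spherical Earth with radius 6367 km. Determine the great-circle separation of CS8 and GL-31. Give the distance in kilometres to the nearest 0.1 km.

54.8 km

Δφ = -0.4913°,  Δλ = -0.0644°
a = sin²(Δφ/2) + cos φ₁ cos φ₂ sin²(Δλ/2) = 0.000018
c = 2·arcsin(√a) = 0.008602 rad = 0.4929°
d = R·c = 6367 × 0.008602 = 54.8 km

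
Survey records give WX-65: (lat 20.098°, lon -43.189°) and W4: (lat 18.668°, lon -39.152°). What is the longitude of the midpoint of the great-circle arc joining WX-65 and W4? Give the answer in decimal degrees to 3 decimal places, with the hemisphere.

41.162°W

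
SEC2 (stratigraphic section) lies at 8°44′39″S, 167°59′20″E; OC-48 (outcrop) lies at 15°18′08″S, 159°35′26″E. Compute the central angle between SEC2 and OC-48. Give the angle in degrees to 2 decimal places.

SEC2: φ = -8.74417°, λ = +167.98889°
OC-48: φ = -15.30222°, λ = +159.59056°
Δφ = -6.5581°,  Δλ = -8.3983°
a = sin²(Δφ/2) + cos φ₁ cos φ₂ sin²(Δλ/2) = 0.008383
c = 2·arcsin(√a) = 0.183376 rad = 10.5067°

10.51°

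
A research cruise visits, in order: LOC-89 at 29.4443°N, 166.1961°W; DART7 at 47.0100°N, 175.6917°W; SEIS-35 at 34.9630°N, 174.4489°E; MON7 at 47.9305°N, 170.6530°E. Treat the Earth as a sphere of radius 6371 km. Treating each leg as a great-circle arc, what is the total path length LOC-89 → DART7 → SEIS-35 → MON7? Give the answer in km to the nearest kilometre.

LOC-89→DART7: c = 0.332481 rad, d = 2118.24 km
DART7→SEIS-35: c = 0.246700 rad, d = 1571.72 km
SEIS-35→MON7: c = 0.231633 rad, d = 1475.73 km
Total = 2118.24 + 1571.72 + 1475.73 = 5165.69 km

5166 km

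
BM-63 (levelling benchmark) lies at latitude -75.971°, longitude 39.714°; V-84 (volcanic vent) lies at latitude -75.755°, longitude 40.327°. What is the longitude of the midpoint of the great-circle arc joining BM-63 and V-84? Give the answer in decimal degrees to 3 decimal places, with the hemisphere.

Bx = cos φ₂ cos Δλ = 0.246055,  By = cos φ₂ sin Δλ = 0.002633
φₘ = atan2(sin φ₁ + sin φ₂, √((cos φ₁ + Bx)² + By²)) = -75.86319°
λₘ = λ₁ + atan2(By, cos φ₁ + Bx) = 40.02279°

40.023°E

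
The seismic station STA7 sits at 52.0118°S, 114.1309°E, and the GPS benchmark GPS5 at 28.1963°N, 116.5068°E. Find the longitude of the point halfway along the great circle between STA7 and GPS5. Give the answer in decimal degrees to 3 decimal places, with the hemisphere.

Bx = cos φ₂ cos Δλ = 0.880576,  By = cos φ₂ sin Δλ = 0.036536
φₘ = atan2(sin φ₁ + sin φ₂, √((cos φ₁ + Bx)² + By²)) = -11.91016°
λₘ = λ₁ + atan2(By, cos φ₁ + Bx) = 115.52986°

115.530°E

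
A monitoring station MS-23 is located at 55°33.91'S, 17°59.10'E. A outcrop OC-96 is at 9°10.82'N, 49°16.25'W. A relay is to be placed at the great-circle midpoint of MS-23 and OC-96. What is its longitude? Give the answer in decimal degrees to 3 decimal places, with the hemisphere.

MS-23: φ = -55.56517°, λ = +17.98500°
OC-96: φ = +9.18033°, λ = -49.27083°
Bx = cos φ₂ cos Δλ = 0.381665,  By = cos φ₂ sin Δλ = -0.910427
φₘ = atan2(sin φ₁ + sin φ₂, √((cos φ₁ + Bx)² + By²)) = -26.85572°
λₘ = λ₁ + atan2(By, cos φ₁ + Bx) = -25.88296°

25.883°W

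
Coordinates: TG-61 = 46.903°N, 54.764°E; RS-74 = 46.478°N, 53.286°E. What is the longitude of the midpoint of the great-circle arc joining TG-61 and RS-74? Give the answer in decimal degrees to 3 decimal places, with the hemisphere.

Bx = cos φ₂ cos Δλ = 0.688404,  By = cos φ₂ sin Δλ = -0.017762
φₘ = atan2(sin φ₁ + sin φ₂, √((cos φ₁ + Bx)² + By²)) = 46.69288°
λₘ = λ₁ + atan2(By, cos φ₁ + Bx) = 54.02209°

54.022°E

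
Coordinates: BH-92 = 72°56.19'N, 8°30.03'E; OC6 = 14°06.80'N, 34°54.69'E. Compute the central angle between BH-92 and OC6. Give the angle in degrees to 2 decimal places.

BH-92: φ = +72.93650°, λ = +8.50050°
OC6: φ = +14.11333°, λ = +34.91150°
Δφ = -58.8232°,  Δλ = 26.4110°
a = sin²(Δφ/2) + cos φ₁ cos φ₂ sin²(Δλ/2) = 0.256010
c = 2·arcsin(√a) = 1.061023 rad = 60.7922°

60.79°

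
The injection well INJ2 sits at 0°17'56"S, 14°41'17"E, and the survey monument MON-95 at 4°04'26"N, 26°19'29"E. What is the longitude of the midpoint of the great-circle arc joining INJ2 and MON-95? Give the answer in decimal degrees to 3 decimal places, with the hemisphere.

20.499°E

INJ2: φ = -0.29889°, λ = +14.68806°
MON-95: φ = +4.07389°, λ = +26.32472°
Bx = cos φ₂ cos Δλ = 0.976972,  By = cos φ₂ sin Δλ = 0.201195
φₘ = atan2(sin φ₁ + sin φ₂, √((cos φ₁ + Bx)² + By²)) = 1.89727°
λₘ = λ₁ + atan2(By, cos φ₁ + Bx) = 20.49904°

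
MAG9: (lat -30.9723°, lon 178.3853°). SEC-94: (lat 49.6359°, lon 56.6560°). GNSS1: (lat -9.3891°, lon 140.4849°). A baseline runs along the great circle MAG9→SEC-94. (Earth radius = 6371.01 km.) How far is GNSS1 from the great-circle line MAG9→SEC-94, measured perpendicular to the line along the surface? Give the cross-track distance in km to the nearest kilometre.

δ₁₃ = central angle MAG9→GNSS1 = 0.720523 rad  (haversine)
θ₁₃ = bearing MAG9→GNSS1 = 293.280°,  θ₁₂ = bearing MAG9→SEC-94 = 310.951°
dₓₜ = R·arcsin(sin δ₁₃ · sin(θ₁₃ − θ₁₂)) = 6371.01·arcsin(0.65978·sin(-17.671°)) = -1284.663 km
|dₓₜ| = 1284.663 km

1285 km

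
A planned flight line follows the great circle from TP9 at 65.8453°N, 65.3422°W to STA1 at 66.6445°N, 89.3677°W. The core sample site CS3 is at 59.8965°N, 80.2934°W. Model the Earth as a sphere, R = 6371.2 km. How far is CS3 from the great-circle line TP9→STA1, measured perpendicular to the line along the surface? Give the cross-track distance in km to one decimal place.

δ₁₃ = central angle TP9→CS3 = 0.157218 rad  (haversine)
θ₁₃ = bearing TP9→CS3 = 235.738°,  θ₁₂ = bearing TP9→STA1 = 285.673°
dₓₜ = R·arcsin(sin δ₁₃ · sin(θ₁₃ − θ₁₂)) = 6371.2·arcsin(0.15657·sin(-49.935°)) = -765.275 km
|dₓₜ| = 765.275 km

765.3 km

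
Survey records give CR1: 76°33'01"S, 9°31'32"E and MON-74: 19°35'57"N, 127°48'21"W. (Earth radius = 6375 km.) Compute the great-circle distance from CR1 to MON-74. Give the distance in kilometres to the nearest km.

13259 km

CR1: φ = -76.55028°, λ = +9.52556°
MON-74: φ = +19.59917°, λ = -127.80583°
Δφ = 96.1494°,  Δλ = -137.3314°
a = sin²(Δφ/2) + cos φ₁ cos φ₂ sin²(Δλ/2) = 0.743676
c = 2·arcsin(√a) = 2.079850 rad = 119.1666°
d = R·c = 6375 × 2.079850 = 13259.0 km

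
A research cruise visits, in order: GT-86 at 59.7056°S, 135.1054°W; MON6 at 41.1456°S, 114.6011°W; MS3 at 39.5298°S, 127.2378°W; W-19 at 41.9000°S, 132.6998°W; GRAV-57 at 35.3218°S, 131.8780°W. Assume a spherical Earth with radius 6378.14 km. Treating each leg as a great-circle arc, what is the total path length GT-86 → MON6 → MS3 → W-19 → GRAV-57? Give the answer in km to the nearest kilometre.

GT-86→MON6: c = 0.392581 rad, d = 2503.94 km
MON6→MS3: c = 0.170305 rad, d = 1086.23 km
MS3→W-19: c = 0.083236 rad, d = 530.89 km
W-19→GRAV-57: c = 0.115355 rad, d = 735.75 km
Total = 2503.94 + 1086.23 + 530.89 + 735.75 = 4856.80 km

4857 km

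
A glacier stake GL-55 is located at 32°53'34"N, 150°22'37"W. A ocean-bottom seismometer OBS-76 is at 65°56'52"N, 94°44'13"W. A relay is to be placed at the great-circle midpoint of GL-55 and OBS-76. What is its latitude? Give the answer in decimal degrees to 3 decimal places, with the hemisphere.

GL-55: φ = +32.89278°, λ = -150.37694°
OBS-76: φ = +65.94778°, λ = -94.73694°
Bx = cos φ₂ cos Δλ = 0.230028,  By = cos φ₂ sin Δλ = 0.336451
φₘ = atan2(sin φ₁ + sin φ₂, √((cos φ₁ + Bx)² + By²)) = 52.40193°
λₘ = λ₁ + atan2(By, cos φ₁ + Bx) = -132.91734°

52.402°N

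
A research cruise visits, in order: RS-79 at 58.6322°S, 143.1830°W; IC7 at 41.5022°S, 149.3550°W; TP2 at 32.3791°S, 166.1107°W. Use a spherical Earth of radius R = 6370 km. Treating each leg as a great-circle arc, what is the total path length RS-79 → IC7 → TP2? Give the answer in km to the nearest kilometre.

RS-79→IC7: c = 0.306554 rad, d = 1952.75 km
IC7→TP2: c = 0.282017 rad, d = 1796.45 km
Total = 1952.75 + 1796.45 = 3749.19 km

3749 km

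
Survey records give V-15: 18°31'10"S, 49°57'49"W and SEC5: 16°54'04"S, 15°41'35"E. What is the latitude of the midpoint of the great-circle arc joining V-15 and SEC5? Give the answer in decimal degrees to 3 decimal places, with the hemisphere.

V-15: φ = -18.51944°, λ = -49.96361°
SEC5: φ = -16.90111°, λ = +15.69306°
Bx = cos φ₂ cos Δλ = 0.394400,  By = cos φ₂ sin Δλ = 0.871740
φₘ = atan2(sin φ₁ + sin φ₂, √((cos φ₁ + Bx)² + By²)) = -20.80819°
λₘ = λ₁ + atan2(By, cos φ₁ + Bx) = -16.96856°

20.808°S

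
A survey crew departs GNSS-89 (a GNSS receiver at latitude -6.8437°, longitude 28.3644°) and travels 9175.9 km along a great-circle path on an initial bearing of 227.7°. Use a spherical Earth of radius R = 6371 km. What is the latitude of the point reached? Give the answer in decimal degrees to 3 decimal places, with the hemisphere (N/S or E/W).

δ = d/R = 9175.9/6371 = 1.440261 rad
φ₂ = arcsin(sin φ₁ cos δ + cos φ₁ sin δ cos θ)
   = arcsin(-0.11916·0.13017 + 0.99287·0.99149·-0.67301) = -42.69090°
λ₂ = λ₁ + atan2(sin θ sin δ cos φ₁, cos δ − sin φ₁ sin φ₂) = -57.75666°

42.691°S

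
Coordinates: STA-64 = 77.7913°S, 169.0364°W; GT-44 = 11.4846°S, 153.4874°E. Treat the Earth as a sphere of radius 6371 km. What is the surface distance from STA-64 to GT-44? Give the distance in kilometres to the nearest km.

7668 km

Δφ = 66.3067°,  Δλ = -37.4762°
a = sin²(Δφ/2) + cos φ₁ cos φ₂ sin²(Δλ/2) = 0.320466
c = 2·arcsin(√a) = 1.203527 rad = 68.9570°
d = R·c = 6371 × 1.203527 = 7667.7 km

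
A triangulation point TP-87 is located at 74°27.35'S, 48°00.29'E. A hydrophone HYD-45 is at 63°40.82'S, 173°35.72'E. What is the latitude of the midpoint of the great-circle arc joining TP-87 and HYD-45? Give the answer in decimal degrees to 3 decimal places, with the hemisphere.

79.024°S

TP-87: φ = -74.45583°, λ = +48.00483°
HYD-45: φ = -63.68033°, λ = +173.59533°
Bx = cos φ₂ cos Δλ = -0.258041,  By = cos φ₂ sin Δλ = 0.360554
φₘ = atan2(sin φ₁ + sin φ₂, √((cos φ₁ + Bx)² + By²)) = -79.02402°
λₘ = λ₁ + atan2(By, cos φ₁ + Bx) = 136.42569°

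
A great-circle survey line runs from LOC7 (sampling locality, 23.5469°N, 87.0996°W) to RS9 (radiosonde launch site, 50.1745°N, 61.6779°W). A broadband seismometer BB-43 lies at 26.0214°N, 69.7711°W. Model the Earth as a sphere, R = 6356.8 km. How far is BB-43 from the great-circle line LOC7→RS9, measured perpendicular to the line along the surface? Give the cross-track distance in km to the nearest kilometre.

1290 km

δ₁₃ = central angle LOC7→BB-43 = 0.277741 rad  (haversine)
θ₁₃ = bearing LOC7→BB-43 = 77.473°,  θ₁₂ = bearing LOC7→RS9 = 30.169°
dₓₜ = R·arcsin(sin δ₁₃ · sin(θ₁₃ − θ₁₂)) = 6356.8·arcsin(0.27418·sin(47.304°)) = 1289.823 km
|dₓₜ| = 1289.823 km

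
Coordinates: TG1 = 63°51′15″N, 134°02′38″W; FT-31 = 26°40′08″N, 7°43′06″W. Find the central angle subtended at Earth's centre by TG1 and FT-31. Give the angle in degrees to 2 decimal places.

80.23°

TG1: φ = +63.85417°, λ = -134.04389°
FT-31: φ = +26.66889°, λ = -7.71833°
Δφ = -37.1853°,  Δλ = 126.3256°
a = sin²(Δφ/2) + cos φ₁ cos φ₂ sin²(Δλ/2) = 0.415178
c = 2·arcsin(√a) = 1.400328 rad = 80.2329°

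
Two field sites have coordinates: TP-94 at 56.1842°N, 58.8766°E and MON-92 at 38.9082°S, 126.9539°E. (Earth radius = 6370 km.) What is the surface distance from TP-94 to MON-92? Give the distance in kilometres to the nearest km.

12353 km

Δφ = -95.0924°,  Δλ = 68.0773°
a = sin²(Δφ/2) + cos φ₁ cos φ₂ sin²(Δλ/2) = 0.680069
c = 2·arcsin(√a) = 1.939212 rad = 111.1087°
d = R·c = 6370 × 1.939212 = 12352.8 km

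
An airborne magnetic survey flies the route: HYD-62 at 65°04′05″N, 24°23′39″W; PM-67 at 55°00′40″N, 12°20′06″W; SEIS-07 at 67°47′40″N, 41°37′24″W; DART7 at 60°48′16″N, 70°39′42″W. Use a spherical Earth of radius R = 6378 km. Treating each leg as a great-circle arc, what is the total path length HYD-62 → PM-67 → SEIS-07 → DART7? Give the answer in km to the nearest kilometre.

HYD-62: φ = +65.06806°, λ = -24.39417°
PM-67: φ = +55.01111°, λ = -12.33500°
SEIS-07: φ = +67.79444°, λ = -41.62333°
DART7: φ = +60.80444°, λ = -70.66167°
HYD-62→PM-67: c = 0.203820 rad, d = 1299.96 km
PM-67→SEIS-07: c = 0.325437 rad, d = 2075.63 km
SEIS-07→DART7: c = 0.248048 rad, d = 1582.05 km
Total = 1299.96 + 2075.63 + 1582.05 = 4957.65 km

4958 km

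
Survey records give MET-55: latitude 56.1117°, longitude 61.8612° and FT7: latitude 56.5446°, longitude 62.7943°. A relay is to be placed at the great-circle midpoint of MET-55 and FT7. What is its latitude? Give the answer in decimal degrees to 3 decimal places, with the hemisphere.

Bx = cos φ₂ cos Δλ = 0.551215,  By = cos φ₂ sin Δλ = 0.008978
φₘ = atan2(sin φ₁ + sin φ₂, √((cos φ₁ + Bx)² + By²)) = 56.32903°
λₘ = λ₁ + atan2(By, cos φ₁ + Bx) = 62.32510°

56.329°N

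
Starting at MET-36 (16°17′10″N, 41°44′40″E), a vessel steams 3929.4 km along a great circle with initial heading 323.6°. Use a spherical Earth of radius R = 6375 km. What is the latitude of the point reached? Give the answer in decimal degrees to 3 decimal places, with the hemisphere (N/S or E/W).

MET-36: φ = +16.28611°, λ = +41.74444°
δ = d/R = 3929.4/6375 = 0.616376 rad
φ₂ = arcsin(sin φ₁ cos δ + cos φ₁ sin δ cos θ)
   = arcsin(0.28043·0.81598 + 0.95987·0.57808·0.80489) = 42.48928°
λ₂ = λ₁ + atan2(sin θ sin δ cos φ₁, cos δ − sin φ₁ sin φ₂) = 14.02087°

42.489°N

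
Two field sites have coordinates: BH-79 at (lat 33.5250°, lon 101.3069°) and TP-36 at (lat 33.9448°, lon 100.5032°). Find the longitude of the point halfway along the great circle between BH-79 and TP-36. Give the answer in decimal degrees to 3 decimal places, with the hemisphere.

Bx = cos φ₂ cos Δλ = 0.829494,  By = cos φ₂ sin Δλ = -0.011636
φₘ = atan2(sin φ₁ + sin φ₂, √((cos φ₁ + Bx)² + By²)) = 33.73555°
λₘ = λ₁ + atan2(By, cos φ₁ + Bx) = 100.90603°

100.906°E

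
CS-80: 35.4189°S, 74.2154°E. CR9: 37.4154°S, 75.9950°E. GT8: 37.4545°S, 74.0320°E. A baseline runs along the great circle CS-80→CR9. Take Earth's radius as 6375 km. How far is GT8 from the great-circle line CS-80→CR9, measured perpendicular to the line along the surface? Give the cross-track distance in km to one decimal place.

δ₁₃ = central angle CS-80→GT8 = 0.035621 rad  (haversine)
θ₁₃ = bearing CS-80→GT8 = 184.092°,  θ₁₂ = bearing CS-80→CR9 = 144.873°
dₓₜ = R·arcsin(sin δ₁₃ · sin(θ₁₃ − θ₁₂)) = 6375·arcsin(0.03561·sin(39.218°)) = 143.562 km
|dₓₜ| = 143.562 km

143.6 km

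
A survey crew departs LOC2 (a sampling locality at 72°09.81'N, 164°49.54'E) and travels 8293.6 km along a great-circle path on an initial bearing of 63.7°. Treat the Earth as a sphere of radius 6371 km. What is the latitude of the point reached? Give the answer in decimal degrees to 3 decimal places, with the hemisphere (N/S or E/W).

LOC2: φ = +72.16350°, λ = +164.82567°
δ = d/R = 8293.6/6371 = 1.301774 rad
φ₂ = arcsin(sin φ₁ cos δ + cos φ₁ sin δ cos θ)
   = arcsin(0.95193·0.26579 + 0.30630·0.96403·0.44307) = 22.57212°
λ₂ = λ₁ + atan2(sin θ sin δ cos φ₁, cos δ − sin φ₁ sin φ₂) = -84.55427°

22.572°N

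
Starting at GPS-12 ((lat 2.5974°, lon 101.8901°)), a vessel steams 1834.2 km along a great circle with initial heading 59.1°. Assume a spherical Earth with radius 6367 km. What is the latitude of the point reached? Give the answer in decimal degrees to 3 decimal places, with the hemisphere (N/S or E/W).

δ = d/R = 1834.2/6367 = 0.288079 rad
φ₂ = arcsin(sin φ₁ cos δ + cos φ₁ sin δ cos θ)
   = arcsin(0.04532·0.95879 + 0.99897·0.28411·0.51354) = 10.90628°
λ₂ = λ₁ + atan2(sin θ sin δ cos φ₁, cos δ − sin φ₁ sin φ₂) = 116.26526°

10.906°N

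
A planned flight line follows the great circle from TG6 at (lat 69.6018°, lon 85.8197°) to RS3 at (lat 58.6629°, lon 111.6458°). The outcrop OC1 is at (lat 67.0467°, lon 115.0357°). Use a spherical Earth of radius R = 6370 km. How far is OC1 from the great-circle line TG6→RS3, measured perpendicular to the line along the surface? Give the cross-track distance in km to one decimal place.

δ₁₃ = central angle TG6→OC1 = 0.191529 rad  (haversine)
θ₁₃ = bearing TG6→OC1 = 89.422°,  θ₁₂ = bearing TG6→RS3 = 121.909°
dₓₜ = R·arcsin(sin δ₁₃ · sin(θ₁₃ − θ₁₂)) = 6370·arcsin(0.19036·sin(-32.487°)) = -652.438 km
|dₓₜ| = 652.438 km

652.4 km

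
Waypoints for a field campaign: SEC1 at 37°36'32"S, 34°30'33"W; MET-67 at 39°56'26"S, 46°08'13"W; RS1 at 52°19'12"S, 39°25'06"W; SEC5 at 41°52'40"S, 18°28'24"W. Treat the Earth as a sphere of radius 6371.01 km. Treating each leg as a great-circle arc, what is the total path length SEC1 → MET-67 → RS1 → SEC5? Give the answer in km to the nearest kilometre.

4462 km

SEC1: φ = -37.60889°, λ = -34.50917°
MET-67: φ = -39.94056°, λ = -46.13694°
RS1: φ = -52.32000°, λ = -39.41833°
SEC5: φ = -41.87778°, λ = -18.47333°
SEC1→MET-67: c = 0.163233 rad, d = 1039.96 km
MET-67→RS1: c = 0.230594 rad, d = 1469.11 km
RS1→SEC5: c = 0.306599 rad, d = 1953.34 km
Total = 1039.96 + 1469.11 + 1953.34 = 4462.41 km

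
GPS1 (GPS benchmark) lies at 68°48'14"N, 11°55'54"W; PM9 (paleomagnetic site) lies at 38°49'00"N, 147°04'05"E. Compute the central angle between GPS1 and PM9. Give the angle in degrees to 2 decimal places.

71.25°

GPS1: φ = +68.80389°, λ = -11.93167°
PM9: φ = +38.81667°, λ = +147.06806°
Δφ = -29.9872°,  Δλ = 158.9997°
a = sin²(Δφ/2) + cos φ₁ cos φ₂ sin²(Δλ/2) = 0.339288
c = 2·arcsin(√a) = 1.243564 rad = 71.2510°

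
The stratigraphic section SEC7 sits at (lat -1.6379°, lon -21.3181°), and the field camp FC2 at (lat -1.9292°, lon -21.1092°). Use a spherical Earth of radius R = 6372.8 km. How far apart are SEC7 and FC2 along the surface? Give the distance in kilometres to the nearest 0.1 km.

Δφ = -0.2913°,  Δλ = 0.2089°
a = sin²(Δφ/2) + cos φ₁ cos φ₂ sin²(Δλ/2) = 0.000010
c = 2·arcsin(√a) = 0.006255 rad = 0.3584°
d = R·c = 6372.8 × 0.006255 = 39.9 km

39.9 km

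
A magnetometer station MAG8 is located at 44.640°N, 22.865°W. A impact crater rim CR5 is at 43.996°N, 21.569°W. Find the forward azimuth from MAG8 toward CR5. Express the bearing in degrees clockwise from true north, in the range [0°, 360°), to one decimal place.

124.3°

Δλ = 1.2960°
y = sin Δλ · cos φ₂ = 0.016271
x = cos φ₁ sin φ₂ − sin φ₁ cos φ₂ cos Δλ = -0.011110
θ = atan2(y, x) = 124.3269° → 124.3269° (mod 360°)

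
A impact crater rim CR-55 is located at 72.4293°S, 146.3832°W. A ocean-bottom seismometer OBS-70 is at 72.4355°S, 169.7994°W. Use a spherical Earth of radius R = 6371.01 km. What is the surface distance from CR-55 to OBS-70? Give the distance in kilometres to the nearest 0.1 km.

Δφ = -0.0062°,  Δλ = -23.4162°
a = sin²(Δφ/2) + cos φ₁ cos φ₂ sin²(Δλ/2) = 0.003751
c = 2·arcsin(√a) = 0.122575 rad = 7.0230°
d = R·c = 6371.01 × 0.122575 = 780.9 km

780.9 km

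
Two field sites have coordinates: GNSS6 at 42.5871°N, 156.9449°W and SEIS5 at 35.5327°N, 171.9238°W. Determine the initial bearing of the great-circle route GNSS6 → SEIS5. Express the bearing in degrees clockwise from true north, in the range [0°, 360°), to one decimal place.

Δλ = -14.9789°
y = sin Δλ · cos φ₂ = -0.210333
x = cos φ₁ sin φ₂ − sin φ₁ cos φ₂ cos Δλ = -0.104100
θ = atan2(y, x) = -116.3320° → 243.6680° (mod 360°)

243.7°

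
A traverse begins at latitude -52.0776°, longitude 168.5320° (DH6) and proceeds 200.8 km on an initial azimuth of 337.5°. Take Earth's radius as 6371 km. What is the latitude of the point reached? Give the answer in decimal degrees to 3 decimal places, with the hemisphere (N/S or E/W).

50.404°S

δ = d/R = 200.8/6371 = 0.031518 rad
φ₂ = arcsin(sin φ₁ cos δ + cos φ₁ sin δ cos θ)
   = arcsin(-0.78884·0.99950 + 0.61459·0.03151·0.92388) = -50.40410°
λ₂ = λ₁ + atan2(sin θ sin δ cos φ₁, cos δ − sin φ₁ sin φ₂) = 167.44787°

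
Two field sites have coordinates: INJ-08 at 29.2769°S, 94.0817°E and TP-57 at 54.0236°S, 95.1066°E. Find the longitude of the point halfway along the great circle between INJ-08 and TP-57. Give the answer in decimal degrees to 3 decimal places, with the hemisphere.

Bx = cos φ₂ cos Δλ = 0.587358,  By = cos φ₂ sin Δλ = 0.010508
φₘ = atan2(sin φ₁ + sin φ₂, √((cos φ₁ + Bx)² + By²)) = -41.65134°
λₘ = λ₁ + atan2(By, cos φ₁ + Bx) = 94.49416°

94.494°E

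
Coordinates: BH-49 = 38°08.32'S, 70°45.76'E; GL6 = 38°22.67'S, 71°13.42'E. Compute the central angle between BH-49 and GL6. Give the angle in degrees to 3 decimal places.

0.434°

BH-49: φ = -38.13867°, λ = +70.76267°
GL6: φ = -38.37783°, λ = +71.22367°
Δφ = -0.2392°,  Δλ = 0.4610°
a = sin²(Δφ/2) + cos φ₁ cos φ₂ sin²(Δλ/2) = 0.000014
c = 2·arcsin(√a) = 0.007572 rad = 0.4339°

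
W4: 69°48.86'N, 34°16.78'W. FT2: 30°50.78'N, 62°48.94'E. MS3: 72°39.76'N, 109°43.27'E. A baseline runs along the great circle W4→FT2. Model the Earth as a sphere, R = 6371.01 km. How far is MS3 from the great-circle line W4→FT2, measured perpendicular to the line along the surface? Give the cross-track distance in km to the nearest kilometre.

3150 km

W4: φ = +69.81433°, λ = -34.27967°
FT2: φ = +30.84633°, λ = +62.81567°
MS3: φ = +72.66267°, λ = +109.72117°
δ₁₃ = central angle W4→MS3 = 0.621946 rad  (haversine)
θ₁₃ = bearing W4→MS3 = 17.496°,  θ₁₂ = bearing W4→FT2 = 72.022°
dₓₜ = R·arcsin(sin δ₁₃ · sin(θ₁₃ − θ₁₂)) = 6371.01·arcsin(0.58262·sin(-54.526°)) = -3149.606 km
|dₓₜ| = 3149.606 km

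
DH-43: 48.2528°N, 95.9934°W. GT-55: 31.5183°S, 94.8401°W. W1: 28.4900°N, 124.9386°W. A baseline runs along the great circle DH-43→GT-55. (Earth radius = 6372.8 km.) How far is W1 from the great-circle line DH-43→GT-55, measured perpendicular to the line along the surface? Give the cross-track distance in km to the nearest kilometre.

2831 km

δ₁₃ = central angle DH-43→W1 = 0.519641 rad  (haversine)
θ₁₃ = bearing DH-43→W1 = 238.938°,  θ₁₂ = bearing DH-43→GT-55 = 179.001°
dₓₜ = R·arcsin(sin δ₁₃ · sin(θ₁₃ − θ₁₂)) = 6372.8·arcsin(0.49657·sin(59.937°)) = 2831.014 km
|dₓₜ| = 2831.014 km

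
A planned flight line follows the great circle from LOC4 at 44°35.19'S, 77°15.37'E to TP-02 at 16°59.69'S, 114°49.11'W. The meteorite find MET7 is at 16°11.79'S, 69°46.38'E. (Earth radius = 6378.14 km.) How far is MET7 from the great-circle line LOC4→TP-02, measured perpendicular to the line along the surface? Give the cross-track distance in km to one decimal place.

LOC4: φ = -44.58650°, λ = +77.25617°
TP-02: φ = -16.99483°, λ = -114.81850°
MET7: φ = -16.19650°, λ = +69.77300°
δ₁₃ = central angle LOC4→MET7 = 0.507614 rad  (haversine)
θ₁₃ = bearing LOC4→MET7 = 345.091°,  θ₁₂ = bearing LOC4→TP-02 = 166.973°
dₓₜ = R·arcsin(sin δ₁₃ · sin(θ₁₃ − θ₁₂)) = 6378.14·arcsin(0.48609·sin(178.118°)) = 101.821 km
|dₓₜ| = 101.821 km

101.8 km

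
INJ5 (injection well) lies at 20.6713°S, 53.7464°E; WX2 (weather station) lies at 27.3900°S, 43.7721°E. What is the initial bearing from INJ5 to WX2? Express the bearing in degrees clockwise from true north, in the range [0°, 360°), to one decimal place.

Δλ = -9.9743°
y = sin Δλ · cos φ₂ = -0.153789
x = cos φ₁ sin φ₂ − sin φ₁ cos φ₂ cos Δλ = -0.121732
θ = atan2(y, x) = -128.3635° → 231.6365° (mod 360°)

231.6°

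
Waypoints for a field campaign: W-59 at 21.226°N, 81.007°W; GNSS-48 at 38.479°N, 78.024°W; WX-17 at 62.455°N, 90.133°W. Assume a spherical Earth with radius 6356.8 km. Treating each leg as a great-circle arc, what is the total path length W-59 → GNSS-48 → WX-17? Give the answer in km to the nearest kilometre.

W-59→GNSS-48: c = 0.304438 rad, d = 1935.25 km
GNSS-48→WX-17: c = 0.437860 rad, d = 2783.39 km
Total = 1935.25 + 2783.39 = 4718.64 km

4719 km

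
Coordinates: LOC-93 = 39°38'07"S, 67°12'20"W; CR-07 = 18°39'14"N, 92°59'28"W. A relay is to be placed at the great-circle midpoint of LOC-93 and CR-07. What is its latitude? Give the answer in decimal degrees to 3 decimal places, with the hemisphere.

10.753°S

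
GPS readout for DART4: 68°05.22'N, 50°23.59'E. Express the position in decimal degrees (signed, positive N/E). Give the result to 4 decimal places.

+68.0870°, +50.3932°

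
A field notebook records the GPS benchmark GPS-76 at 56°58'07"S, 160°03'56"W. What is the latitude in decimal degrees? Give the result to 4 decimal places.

56.9686°S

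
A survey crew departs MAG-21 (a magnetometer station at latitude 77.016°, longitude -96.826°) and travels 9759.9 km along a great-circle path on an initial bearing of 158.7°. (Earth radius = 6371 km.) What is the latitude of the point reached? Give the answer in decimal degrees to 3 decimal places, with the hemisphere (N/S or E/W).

9.864°S

δ = d/R = 9759.9/6371 = 1.531926 rad
φ₂ = arcsin(sin φ₁ cos δ + cos φ₁ sin δ cos θ)
   = arcsin(0.97443·0.03886 + 0.22468·0.99924·-0.93169) = -9.86377°
λ₂ = λ₁ + atan2(sin θ sin δ cos φ₁, cos δ − sin φ₁ sin φ₂) = -75.20761°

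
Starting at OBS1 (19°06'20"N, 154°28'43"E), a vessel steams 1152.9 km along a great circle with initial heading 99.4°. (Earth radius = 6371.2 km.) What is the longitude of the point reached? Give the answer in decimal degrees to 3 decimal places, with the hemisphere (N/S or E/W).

165.185°E

OBS1: φ = +19.10556°, λ = +154.47861°
δ = d/R = 1152.9/6371.2 = 0.180955 rad
φ₂ = arcsin(sin φ₁ cos δ + cos φ₁ sin δ cos θ)
   = arcsin(0.32731·0.98367 + 0.94492·0.17997·-0.16333) = 17.10902°
λ₂ = λ₁ + atan2(sin θ sin δ cos φ₁, cos δ − sin φ₁ sin φ₂) = 165.18484°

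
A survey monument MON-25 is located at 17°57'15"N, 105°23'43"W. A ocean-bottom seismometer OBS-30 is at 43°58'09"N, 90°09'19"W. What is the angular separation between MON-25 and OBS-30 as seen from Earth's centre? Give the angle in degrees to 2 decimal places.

29.00°

MON-25: φ = +17.95417°, λ = -105.39528°
OBS-30: φ = +43.96917°, λ = -90.15528°
Δφ = 26.0150°,  Δλ = 15.2400°
a = sin²(Δφ/2) + cos φ₁ cos φ₂ sin²(Δλ/2) = 0.062699
c = 2·arcsin(√a) = 0.506183 rad = 29.0021°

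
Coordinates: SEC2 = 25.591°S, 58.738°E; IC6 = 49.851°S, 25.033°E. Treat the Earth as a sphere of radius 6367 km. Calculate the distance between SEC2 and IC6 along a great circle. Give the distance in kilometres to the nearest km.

3947 km

Δφ = -24.2600°,  Δλ = -33.7050°
a = sin²(Δφ/2) + cos φ₁ cos φ₂ sin²(Δλ/2) = 0.093030
c = 2·arcsin(√a) = 0.619895 rad = 35.5174°
d = R·c = 6367 × 0.619895 = 3946.9 km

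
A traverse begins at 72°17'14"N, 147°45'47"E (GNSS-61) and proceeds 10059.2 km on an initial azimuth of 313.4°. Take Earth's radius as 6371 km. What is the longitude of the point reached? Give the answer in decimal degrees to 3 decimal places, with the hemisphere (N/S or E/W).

15.643°E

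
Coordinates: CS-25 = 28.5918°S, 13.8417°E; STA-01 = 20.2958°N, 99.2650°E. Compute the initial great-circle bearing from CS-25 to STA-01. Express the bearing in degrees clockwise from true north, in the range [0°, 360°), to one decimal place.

70.0°

Δλ = 85.4233°
y = sin Δλ · cos φ₂ = 0.934924
x = cos φ₁ sin φ₂ − sin φ₁ cos φ₂ cos Δλ = 0.340383
θ = atan2(y, x) = 69.9947° → 69.9947° (mod 360°)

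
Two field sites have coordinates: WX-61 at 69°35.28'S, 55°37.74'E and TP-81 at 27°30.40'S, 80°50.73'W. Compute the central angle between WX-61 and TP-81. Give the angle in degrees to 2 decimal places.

77.96°

WX-61: φ = -69.58800°, λ = +55.62900°
TP-81: φ = -27.50667°, λ = -80.84550°
Δφ = 42.0813°,  Δλ = -136.4745°
a = sin²(Δφ/2) + cos φ₁ cos φ₂ sin²(Δλ/2) = 0.395721
c = 2·arcsin(√a) = 1.360697 rad = 77.9622°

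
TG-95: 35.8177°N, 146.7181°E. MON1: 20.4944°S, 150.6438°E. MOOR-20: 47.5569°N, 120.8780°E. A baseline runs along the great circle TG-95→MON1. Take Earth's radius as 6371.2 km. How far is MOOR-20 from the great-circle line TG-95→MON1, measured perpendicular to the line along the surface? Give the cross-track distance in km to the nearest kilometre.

δ₁₃ = central angle TG-95→MOOR-20 = 0.391420 rad  (haversine)
θ₁₃ = bearing TG-95→MOOR-20 = 309.555°,  θ₁₂ = bearing TG-95→MON1 = 175.586°
dₓₜ = R·arcsin(sin δ₁₃ · sin(θ₁₃ − θ₁₂)) = 6371.2·arcsin(0.38150·sin(133.969°)) = 1772.129 km
|dₓₜ| = 1772.129 km

1772 km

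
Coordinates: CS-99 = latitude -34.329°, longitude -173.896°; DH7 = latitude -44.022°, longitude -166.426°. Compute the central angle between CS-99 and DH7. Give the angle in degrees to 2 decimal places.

11.28°

Δφ = -9.6930°,  Δλ = 7.4700°
a = sin²(Δφ/2) + cos φ₁ cos φ₂ sin²(Δλ/2) = 0.009658
c = 2·arcsin(√a) = 0.196866 rad = 11.2796°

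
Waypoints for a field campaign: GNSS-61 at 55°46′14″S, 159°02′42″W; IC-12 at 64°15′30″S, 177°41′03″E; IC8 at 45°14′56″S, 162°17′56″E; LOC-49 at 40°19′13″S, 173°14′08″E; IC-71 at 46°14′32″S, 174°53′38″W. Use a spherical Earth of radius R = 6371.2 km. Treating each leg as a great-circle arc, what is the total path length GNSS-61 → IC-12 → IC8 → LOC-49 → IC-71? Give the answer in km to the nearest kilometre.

6114 km

GNSS-61: φ = -55.77056°, λ = -159.04500°
IC-12: φ = -64.25833°, λ = +177.68417°
IC8: φ = -45.24889°, λ = +162.29889°
LOC-49: φ = -40.32028°, λ = +173.23556°
IC-71: φ = -46.24222°, λ = -174.89389°
GNSS-61→IC-12: c = 0.248946 rad, d = 1586.09 km
IC-12→IC8: c = 0.363924 rad, d = 2318.63 km
IC8→LOC-49: c = 0.164177 rad, d = 1046.00 km
LOC-49→IC-71: c = 0.182535 rad, d = 1162.97 km
Total = 1586.09 + 2318.63 + 1046.00 + 1162.97 = 6113.69 km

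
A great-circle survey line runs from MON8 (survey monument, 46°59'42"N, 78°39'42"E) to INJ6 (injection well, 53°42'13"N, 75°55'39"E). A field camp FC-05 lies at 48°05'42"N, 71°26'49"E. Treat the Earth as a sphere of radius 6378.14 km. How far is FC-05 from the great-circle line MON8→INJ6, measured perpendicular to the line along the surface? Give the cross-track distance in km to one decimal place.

MON8: φ = +46.99500°, λ = +78.66167°
INJ6: φ = +53.70361°, λ = +75.92750°
FC-05: φ = +48.09500°, λ = +71.44694°
δ₁₃ = central angle MON8→FC-05 = 0.087103 rad  (haversine)
θ₁₃ = bearing MON8→FC-05 = 285.375°,  θ₁₂ = bearing MON8→INJ6 = 346.466°
dₓₜ = R·arcsin(sin δ₁₃ · sin(θ₁₃ − θ₁₂)) = 6378.14·arcsin(0.08699·sin(-61.091°)) = -486.186 km
|dₓₜ| = 486.186 km

486.2 km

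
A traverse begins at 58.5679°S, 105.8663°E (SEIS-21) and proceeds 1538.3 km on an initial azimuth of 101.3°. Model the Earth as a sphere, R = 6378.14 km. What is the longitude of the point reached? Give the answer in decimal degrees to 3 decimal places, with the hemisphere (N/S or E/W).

132.529°E

δ = d/R = 1538.3/6378.14 = 0.241183 rad
φ₂ = arcsin(sin φ₁ cos δ + cos φ₁ sin δ cos θ)
   = arcsin(-0.85326·0.97106 + 0.52149·0.23885·-0.19595) = -58.53606°
λ₂ = λ₁ + atan2(sin θ sin δ cos φ₁, cos δ − sin φ₁ sin φ₂) = 132.52872°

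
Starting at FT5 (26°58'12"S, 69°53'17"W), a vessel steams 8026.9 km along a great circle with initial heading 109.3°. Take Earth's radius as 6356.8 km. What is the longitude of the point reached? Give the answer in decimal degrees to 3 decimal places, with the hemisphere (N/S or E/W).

12.049°E

FT5: φ = -26.97000°, λ = -69.88806°
δ = d/R = 8026.9/6356.8 = 1.262727 rad
φ₂ = arcsin(sin φ₁ cos δ + cos φ₁ sin δ cos θ)
   = arcsin(-0.45352·0.30322 + 0.89124·0.95292·-0.33051) = -24.72215°
λ₂ = λ₁ + atan2(sin θ sin δ cos φ₁, cos δ − sin φ₁ sin φ₂) = 12.04911°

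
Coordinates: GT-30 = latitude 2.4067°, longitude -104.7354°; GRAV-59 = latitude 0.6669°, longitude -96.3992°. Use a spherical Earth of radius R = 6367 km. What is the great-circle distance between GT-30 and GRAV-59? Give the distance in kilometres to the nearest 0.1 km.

Δφ = -1.7398°,  Δλ = 8.3362°
a = sin²(Δφ/2) + cos φ₁ cos φ₂ sin²(Δλ/2) = 0.005508
c = 2·arcsin(√a) = 0.148572 rad = 8.5126°
d = R·c = 6367 × 0.148572 = 946.0 km

946.0 km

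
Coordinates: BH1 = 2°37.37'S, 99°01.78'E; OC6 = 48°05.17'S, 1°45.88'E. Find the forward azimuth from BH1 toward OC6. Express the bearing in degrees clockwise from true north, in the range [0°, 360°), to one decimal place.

BH1: φ = -2.62283°, λ = +99.02967°
OC6: φ = -48.08617°, λ = +1.76467°
Δλ = -97.2650°
y = sin Δλ · cos φ₂ = -0.662649
x = cos φ₁ sin φ₂ − sin φ₁ cos φ₂ cos Δλ = -0.747236
θ = atan2(y, x) = -138.4334° → 221.5666° (mod 360°)

221.6°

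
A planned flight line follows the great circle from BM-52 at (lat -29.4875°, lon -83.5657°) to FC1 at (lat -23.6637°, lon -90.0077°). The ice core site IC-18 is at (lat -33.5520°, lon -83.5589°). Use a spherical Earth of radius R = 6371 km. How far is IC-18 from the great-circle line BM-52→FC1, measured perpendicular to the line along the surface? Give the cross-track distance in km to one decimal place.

325.5 km

δ₁₃ = central angle BM-52→IC-18 = 0.070939 rad  (haversine)
θ₁₃ = bearing BM-52→IC-18 = 179.920°,  θ₁₂ = bearing BM-52→FC1 = 313.822°
dₓₜ = R·arcsin(sin δ₁₃ · sin(θ₁₃ − θ₁₂)) = 6371·arcsin(0.07088·sin(-133.902°)) = -325.512 km
|dₓₜ| = 325.512 km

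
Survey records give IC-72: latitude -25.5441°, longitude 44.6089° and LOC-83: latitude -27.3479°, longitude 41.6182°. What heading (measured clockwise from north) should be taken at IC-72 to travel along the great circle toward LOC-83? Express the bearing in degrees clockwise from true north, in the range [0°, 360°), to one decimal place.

235.4°

Δλ = -2.9907°
y = sin Δλ · cos φ₂ = -0.046343
x = cos φ₁ sin φ₂ − sin φ₁ cos φ₂ cos Δλ = -0.031999
θ = atan2(y, x) = -124.6244° → 235.3756° (mod 360°)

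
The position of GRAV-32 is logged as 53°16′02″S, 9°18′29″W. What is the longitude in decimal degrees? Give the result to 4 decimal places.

9° + 18′/60 + 29″/3600 = 9 + 0.30000 + 0.00806 = 9.3081°

9.3081°W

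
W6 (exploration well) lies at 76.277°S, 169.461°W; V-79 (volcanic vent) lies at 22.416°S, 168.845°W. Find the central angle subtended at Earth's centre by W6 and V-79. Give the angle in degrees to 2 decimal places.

53.86°

Δφ = 53.8610°,  Δλ = 0.6160°
a = sin²(Δφ/2) + cos φ₁ cos φ₂ sin²(Δλ/2) = 0.205133
c = 2·arcsin(√a) = 0.940067 rad = 53.8619°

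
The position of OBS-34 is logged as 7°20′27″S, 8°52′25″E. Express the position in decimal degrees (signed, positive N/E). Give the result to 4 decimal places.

lat: 7.3408° S → -7.3408°
lon: 8.8736° E → +8.8736°

-7.3408°, +8.8736°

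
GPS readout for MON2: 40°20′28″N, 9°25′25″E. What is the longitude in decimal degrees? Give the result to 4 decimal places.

9° + 25′/60 + 25″/3600 = 9 + 0.41667 + 0.00694 = 9.4236°

9.4236°E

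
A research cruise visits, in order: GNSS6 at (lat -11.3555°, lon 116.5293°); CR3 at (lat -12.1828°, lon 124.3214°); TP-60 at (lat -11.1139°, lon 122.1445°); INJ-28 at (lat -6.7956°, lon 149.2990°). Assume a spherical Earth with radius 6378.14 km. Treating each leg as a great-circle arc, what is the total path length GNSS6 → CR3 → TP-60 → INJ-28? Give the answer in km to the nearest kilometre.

4143 km

GNSS6→CR3: c = 0.133914 rad, d = 854.12 km
CR3→TP-60: c = 0.041626 rad, d = 265.49 km
TP-60→INJ-28: c = 0.473962 rad, d = 3022.99 km
Total = 854.12 + 265.49 + 3022.99 = 4142.61 km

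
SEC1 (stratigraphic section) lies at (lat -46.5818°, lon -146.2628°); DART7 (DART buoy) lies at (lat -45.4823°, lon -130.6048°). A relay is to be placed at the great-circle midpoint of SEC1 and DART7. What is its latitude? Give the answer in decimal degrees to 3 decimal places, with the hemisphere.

Bx = cos φ₂ cos Δλ = 0.675111,  By = cos φ₂ sin Δλ = 0.189231
φₘ = atan2(sin φ₁ + sin φ₂, √((cos φ₁ + Bx)² + By²)) = -46.30008°
λₘ = λ₁ + atan2(By, cos φ₁ + Bx) = -138.35543°

46.300°S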